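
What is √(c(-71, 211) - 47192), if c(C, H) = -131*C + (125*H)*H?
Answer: √5527234 ≈ 2351.0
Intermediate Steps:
c(C, H) = -131*C + 125*H²
√(c(-71, 211) - 47192) = √((-131*(-71) + 125*211²) - 47192) = √((9301 + 125*44521) - 47192) = √((9301 + 5565125) - 47192) = √(5574426 - 47192) = √5527234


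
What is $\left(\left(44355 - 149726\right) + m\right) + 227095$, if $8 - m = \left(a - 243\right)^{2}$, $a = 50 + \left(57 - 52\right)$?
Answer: $86388$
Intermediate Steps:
$a = 55$ ($a = 50 + \left(57 - 52\right) = 50 + 5 = 55$)
$m = -35336$ ($m = 8 - \left(55 - 243\right)^{2} = 8 - \left(-188\right)^{2} = 8 - 35344 = -35336$)
$\left(\left(44355 - 149726\right) + m\right) + 227095 = \left(\left(44355 - 149726\right) - 35336\right) + 227095 = \left(-105371 - 35336\right) + 227095 = -140707 + 227095 = 86388$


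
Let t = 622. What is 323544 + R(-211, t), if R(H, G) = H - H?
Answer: 323544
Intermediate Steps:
R(H, G) = 0
323544 + R(-211, t) = 323544 + 0 = 323544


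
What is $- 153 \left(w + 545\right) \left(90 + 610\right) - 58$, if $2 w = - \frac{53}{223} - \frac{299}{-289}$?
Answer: $- \frac{221440778378}{3791} \approx -5.8412 \cdot 10^{7}$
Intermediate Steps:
$w = \frac{25680}{64447}$ ($w = \frac{- \frac{53}{223} - \frac{299}{-289}}{2} = \frac{\left(-53\right) \frac{1}{223} - - \frac{299}{289}}{2} = \frac{- \frac{53}{223} + \frac{299}{289}}{2} = \frac{1}{2} \cdot \frac{51360}{64447} = \frac{25680}{64447} \approx 0.39847$)
$- 153 \left(w + 545\right) \left(90 + 610\right) - 58 = - 153 \left(\frac{25680}{64447} + 545\right) \left(90 + 610\right) - 58 = - 153 \cdot \frac{35149295}{64447} \cdot 700 - 58 = \left(-153\right) \frac{24604506500}{64447} - 58 = - \frac{221440558500}{3791} - 58 = - \frac{221440778378}{3791}$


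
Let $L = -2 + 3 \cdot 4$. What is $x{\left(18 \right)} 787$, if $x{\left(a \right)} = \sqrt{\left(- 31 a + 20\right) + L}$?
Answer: $3148 i \sqrt{33} \approx 18084.0 i$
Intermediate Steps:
$L = 10$ ($L = -2 + 12 = 10$)
$x{\left(a \right)} = \sqrt{30 - 31 a}$ ($x{\left(a \right)} = \sqrt{\left(- 31 a + 20\right) + 10} = \sqrt{\left(20 - 31 a\right) + 10} = \sqrt{30 - 31 a}$)
$x{\left(18 \right)} 787 = \sqrt{30 - 558} \cdot 787 = \sqrt{-528} \cdot 787 = 4 i \sqrt{33} \cdot 787 = 3148 i \sqrt{33}$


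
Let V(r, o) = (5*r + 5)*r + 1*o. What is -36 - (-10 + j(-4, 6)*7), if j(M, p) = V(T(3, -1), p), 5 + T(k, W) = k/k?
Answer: -488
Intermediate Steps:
T(k, W) = -4 (T(k, W) = -5 + k/k = -5 + 1 = -4)
V(r, o) = o + r*(5 + 5*r) (V(r, o) = (5 + 5*r)*r + o = r*(5 + 5*r) + o = o + r*(5 + 5*r))
j(M, p) = 60 + p (j(M, p) = p + 5*(-4) + 5*(-4)**2 = p - 20 + 5*16 = p - 20 + 80 = 60 + p)
-36 - (-10 + j(-4, 6)*7) = -36 - (-10 + (60 + 6)*7) = -36 - (-10 + 66*7) = -36 - (-10 + 462) = -36 - 1*452 = -36 - 452 = -488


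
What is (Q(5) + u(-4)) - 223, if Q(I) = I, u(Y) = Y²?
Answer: -202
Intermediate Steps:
(Q(5) + u(-4)) - 223 = (5 + (-4)²) - 223 = (5 + 16) - 223 = 21 - 223 = -202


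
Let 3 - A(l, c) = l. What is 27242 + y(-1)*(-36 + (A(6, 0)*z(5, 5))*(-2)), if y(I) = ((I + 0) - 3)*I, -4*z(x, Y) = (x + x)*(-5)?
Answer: 27398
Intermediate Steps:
A(l, c) = 3 - l
z(x, Y) = 5*x/2 (z(x, Y) = -(x + x)*(-5)/4 = -2*x*(-5)/4 = -(-5)*x/2 = 5*x/2)
y(I) = I*(-3 + I) (y(I) = (I - 3)*I = (-3 + I)*I = I*(-3 + I))
27242 + y(-1)*(-36 + (A(6, 0)*z(5, 5))*(-2)) = 27242 + (-(-3 - 1))*(-36 + ((3 - 1*6)*((5/2)*5))*(-2)) = 27242 + (-1*(-4))*(-36 + ((3 - 6)*(25/2))*(-2)) = 27242 + 4*(-36 - 3*25/2*(-2)) = 27242 + 4*(-36 - 75/2*(-2)) = 27242 + 4*(-36 + 75) = 27242 + 4*39 = 27242 + 156 = 27398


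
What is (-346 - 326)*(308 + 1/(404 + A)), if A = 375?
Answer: -161234976/779 ≈ -2.0698e+5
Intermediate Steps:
(-346 - 326)*(308 + 1/(404 + A)) = (-346 - 326)*(308 + 1/(404 + 375)) = -672*(308 + 1/779) = -672*239933/779 = -161234976/779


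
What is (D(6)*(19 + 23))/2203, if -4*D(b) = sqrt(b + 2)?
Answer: -21*sqrt(2)/2203 ≈ -0.013481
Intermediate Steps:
D(b) = -sqrt(2 + b)/4 (D(b) = -sqrt(b + 2)/4 = -sqrt(2 + b)/4)
(D(6)*(19 + 23))/2203 = ((-sqrt(2 + 6)/4)*(19 + 23))/2203 = (-sqrt(2)/2*42)*(1/2203) = -21*sqrt(2)*(1/2203) = -21*sqrt(2)/2203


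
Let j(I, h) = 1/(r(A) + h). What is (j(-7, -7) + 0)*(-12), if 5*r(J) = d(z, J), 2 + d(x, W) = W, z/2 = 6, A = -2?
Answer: 20/13 ≈ 1.5385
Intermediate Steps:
z = 12 (z = 2*6 = 12)
d(x, W) = -2 + W
r(J) = -2/5 + J/5 (r(J) = (-2 + J)/5 = -2/5 + J/5)
j(I, h) = 1/(-4/5 + h) (j(I, h) = 1/((-2/5 + (1/5)*(-2)) + h) = 1/((-2/5 - 2/5) + h) = 1/(-4/5 + h))
(j(-7, -7) + 0)*(-12) = (5/(-4 + 5*(-7)) + 0)*(-12) = (5/(-4 - 35) + 0)*(-12) = (5/(-39) + 0)*(-12) = (5*(-1/39) + 0)*(-12) = (-5/39 + 0)*(-12) = -5/39*(-12) = 20/13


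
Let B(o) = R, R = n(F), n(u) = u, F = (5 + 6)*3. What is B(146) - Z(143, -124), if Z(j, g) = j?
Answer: -110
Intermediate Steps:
F = 33 (F = 11*3 = 33)
R = 33
B(o) = 33
B(146) - Z(143, -124) = 33 - 1*143 = 33 - 143 = -110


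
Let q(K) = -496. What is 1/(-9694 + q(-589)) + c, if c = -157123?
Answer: -1601083371/10190 ≈ -1.5712e+5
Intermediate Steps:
1/(-9694 + q(-589)) + c = 1/(-9694 - 496) - 157123 = 1/(-10190) - 157123 = -1/10190 - 157123 = -1601083371/10190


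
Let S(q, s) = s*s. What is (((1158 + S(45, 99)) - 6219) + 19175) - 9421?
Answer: 14494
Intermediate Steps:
S(q, s) = s**2
(((1158 + S(45, 99)) - 6219) + 19175) - 9421 = (((1158 + 99**2) - 6219) + 19175) - 9421 = (((1158 + 9801) - 6219) + 19175) - 9421 = ((10959 - 6219) + 19175) - 9421 = (4740 + 19175) - 9421 = 23915 - 9421 = 14494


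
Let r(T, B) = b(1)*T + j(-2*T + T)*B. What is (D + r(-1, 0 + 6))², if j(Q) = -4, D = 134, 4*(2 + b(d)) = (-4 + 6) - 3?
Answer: 201601/16 ≈ 12600.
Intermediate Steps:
b(d) = -9/4 (b(d) = -2 + ((-4 + 6) - 3)/4 = -2 + (2 - 3)/4 = -2 + (¼)*(-1) = -2 - ¼ = -9/4)
r(T, B) = -4*B - 9*T/4 (r(T, B) = -9*T/4 - 4*B = -4*B - 9*T/4)
(D + r(-1, 0 + 6))² = (134 + (-4*(0 + 6) - 9/4*(-1)))² = (134 + (-4*6 + 9/4))² = (134 + (-24 + 9/4))² = (134 - 87/4)² = (449/4)² = 201601/16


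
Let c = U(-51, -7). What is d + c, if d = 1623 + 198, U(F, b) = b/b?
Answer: 1822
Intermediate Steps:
U(F, b) = 1
c = 1
d = 1821
d + c = 1821 + 1 = 1822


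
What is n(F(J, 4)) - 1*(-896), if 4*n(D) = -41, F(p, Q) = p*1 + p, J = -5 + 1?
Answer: 3543/4 ≈ 885.75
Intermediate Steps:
J = -4
F(p, Q) = 2*p (F(p, Q) = p + p = 2*p)
n(D) = -41/4 (n(D) = (1/4)*(-41) = -41/4)
n(F(J, 4)) - 1*(-896) = -41/4 - 1*(-896) = -41/4 + 896 = 3543/4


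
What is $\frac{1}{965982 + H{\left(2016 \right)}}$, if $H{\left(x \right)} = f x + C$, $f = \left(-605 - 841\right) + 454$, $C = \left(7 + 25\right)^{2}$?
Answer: $- \frac{1}{1032866} \approx -9.6818 \cdot 10^{-7}$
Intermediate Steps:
$C = 1024$ ($C = 32^{2} = 1024$)
$f = -992$ ($f = -1446 + 454 = -992$)
$H{\left(x \right)} = 1024 - 992 x$ ($H{\left(x \right)} = - 992 x + 1024 = 1024 - 992 x$)
$\frac{1}{965982 + H{\left(2016 \right)}} = \frac{1}{965982 + \left(1024 - 1999872\right)} = \frac{1}{965982 - 1998848} = \frac{1}{-1032866} = - \frac{1}{1032866}$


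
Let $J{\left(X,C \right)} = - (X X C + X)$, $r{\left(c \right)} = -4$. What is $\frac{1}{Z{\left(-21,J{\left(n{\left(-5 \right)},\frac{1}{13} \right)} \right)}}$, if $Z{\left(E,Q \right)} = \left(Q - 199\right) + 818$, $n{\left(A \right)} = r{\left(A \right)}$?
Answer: $\frac{13}{8083} \approx 0.0016083$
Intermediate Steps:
$n{\left(A \right)} = -4$
$J{\left(X,C \right)} = - X - C X^{2}$ ($J{\left(X,C \right)} = - (X^{2} C + X) = - (C X^{2} + X) = - (X + C X^{2}) = - X - C X^{2}$)
$Z{\left(E,Q \right)} = 619 + Q$ ($Z{\left(E,Q \right)} = \left(-199 + Q\right) + 818 = 619 + Q$)
$\frac{1}{Z{\left(-21,J{\left(n{\left(-5 \right)},\frac{1}{13} \right)} \right)}} = \frac{1}{619 - - 4 \left(1 + \frac{1}{13} \left(-4\right)\right)} = \frac{1}{619 - - 4 \left(1 - \frac{4}{13}\right)} = \frac{1}{619 - \left(-4\right) \frac{9}{13}} = \frac{1}{619 + \frac{36}{13}} = \frac{1}{\frac{8083}{13}} = \frac{13}{8083}$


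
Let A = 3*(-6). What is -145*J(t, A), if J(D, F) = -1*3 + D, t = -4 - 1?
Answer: 1160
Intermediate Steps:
A = -18
t = -5
J(D, F) = -3 + D
-145*J(t, A) = -145*(-3 - 5) = -145*(-8) = 1160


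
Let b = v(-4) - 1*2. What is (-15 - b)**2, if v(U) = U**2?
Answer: 841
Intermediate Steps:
b = 14 (b = (-4)**2 - 1*2 = 16 - 2 = 14)
(-15 - b)**2 = (-15 - 1*14)**2 = (-15 - 14)**2 = (-29)**2 = 841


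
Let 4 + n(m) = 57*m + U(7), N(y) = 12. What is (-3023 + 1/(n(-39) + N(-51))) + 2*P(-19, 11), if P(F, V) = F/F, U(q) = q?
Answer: -6670369/2208 ≈ -3021.0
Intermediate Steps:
P(F, V) = 1
n(m) = 3 + 57*m (n(m) = -4 + (57*m + 7) = -4 + (7 + 57*m) = 3 + 57*m)
(-3023 + 1/(n(-39) + N(-51))) + 2*P(-19, 11) = (-3023 + 1/((3 + 57*(-39)) + 12)) + 2*1 = (-3023 + 1/((3 - 2223) + 12)) + 2 = (-3023 + 1/(-2220 + 12)) + 2 = (-3023 + 1/(-2208)) + 2 = (-3023 - 1/2208) + 2 = -6674785/2208 + 2 = -6670369/2208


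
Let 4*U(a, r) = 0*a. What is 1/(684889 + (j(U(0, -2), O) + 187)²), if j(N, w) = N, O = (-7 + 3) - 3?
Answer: 1/719858 ≈ 1.3892e-6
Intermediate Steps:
U(a, r) = 0 (U(a, r) = (0*a)/4 = (¼)*0 = 0)
O = -7 (O = -4 - 3 = -7)
1/(684889 + (j(U(0, -2), O) + 187)²) = 1/(684889 + (0 + 187)²) = 1/(684889 + 187²) = 1/(684889 + 34969) = 1/719858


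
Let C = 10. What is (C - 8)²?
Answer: 4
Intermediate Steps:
(C - 8)² = (10 - 8)² = 2² = 4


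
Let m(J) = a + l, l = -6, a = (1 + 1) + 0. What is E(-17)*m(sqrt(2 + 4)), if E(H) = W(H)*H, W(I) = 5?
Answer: 340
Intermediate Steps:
a = 2 (a = 2 + 0 = 2)
m(J) = -4 (m(J) = 2 - 6 = -4)
E(H) = 5*H
E(-17)*m(sqrt(2 + 4)) = (5*(-17))*(-4) = -85*(-4) = 340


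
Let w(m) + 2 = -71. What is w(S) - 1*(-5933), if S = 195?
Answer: 5860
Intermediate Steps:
w(m) = -73 (w(m) = -2 - 71 = -73)
w(S) - 1*(-5933) = -73 - 1*(-5933) = -73 + 5933 = 5860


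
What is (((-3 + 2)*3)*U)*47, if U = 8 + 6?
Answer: -1974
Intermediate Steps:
U = 14
(((-3 + 2)*3)*U)*47 = (((-3 + 2)*3)*14)*47 = (-1*3*14)*47 = -3*14*47 = -42*47 = -1974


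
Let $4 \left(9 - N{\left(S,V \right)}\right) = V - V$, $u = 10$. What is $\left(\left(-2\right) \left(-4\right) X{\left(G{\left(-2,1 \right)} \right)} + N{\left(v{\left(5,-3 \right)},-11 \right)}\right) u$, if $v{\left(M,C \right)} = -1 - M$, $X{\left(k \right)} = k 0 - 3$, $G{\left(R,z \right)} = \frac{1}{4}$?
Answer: $-150$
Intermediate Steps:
$G{\left(R,z \right)} = \frac{1}{4}$
$X{\left(k \right)} = -3$ ($X{\left(k \right)} = 0 - 3 = -3$)
$N{\left(S,V \right)} = 9$ ($N{\left(S,V \right)} = 9 - \frac{V - V}{4} = 9 - 0 = 9 + 0 = 9$)
$\left(\left(-2\right) \left(-4\right) X{\left(G{\left(-2,1 \right)} \right)} + N{\left(v{\left(5,-3 \right)},-11 \right)}\right) u = \left(\left(-2\right) \left(-4\right) \left(-3\right) + 9\right) 10 = \left(8 \left(-3\right) + 9\right) 10 = \left(-24 + 9\right) 10 = \left(-15\right) 10 = -150$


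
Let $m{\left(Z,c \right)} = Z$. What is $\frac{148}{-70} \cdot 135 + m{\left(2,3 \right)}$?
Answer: $- \frac{1984}{7} \approx -283.43$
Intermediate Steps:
$\frac{148}{-70} \cdot 135 + m{\left(2,3 \right)} = \frac{148}{-70} \cdot 135 + 2 = 148 \left(- \frac{1}{70}\right) 135 + 2 = \left(- \frac{74}{35}\right) 135 + 2 = - \frac{1998}{7} + 2 = - \frac{1984}{7}$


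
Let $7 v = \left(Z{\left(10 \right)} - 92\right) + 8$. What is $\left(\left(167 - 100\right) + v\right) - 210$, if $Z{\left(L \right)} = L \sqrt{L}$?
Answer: $-155 + \frac{10 \sqrt{10}}{7} \approx -150.48$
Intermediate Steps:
$Z{\left(L \right)} = L^{\frac{3}{2}}$
$v = -12 + \frac{10 \sqrt{10}}{7}$ ($v = \frac{\left(10^{\frac{3}{2}} - 92\right) + 8}{7} = \frac{\left(10 \sqrt{10} - 92\right) + 8}{7} = \frac{\left(-92 + 10 \sqrt{10}\right) + 8}{7} = \frac{-84 + 10 \sqrt{10}}{7} = -12 + \frac{10 \sqrt{10}}{7} \approx -7.4825$)
$\left(\left(167 - 100\right) + v\right) - 210 = \left(\left(167 - 100\right) - \left(12 - \frac{10 \sqrt{10}}{7}\right)\right) - 210 = \left(67 - \left(12 - \frac{10 \sqrt{10}}{7}\right)\right) - 210 = \left(55 + \frac{10 \sqrt{10}}{7}\right) - 210 = -155 + \frac{10 \sqrt{10}}{7}$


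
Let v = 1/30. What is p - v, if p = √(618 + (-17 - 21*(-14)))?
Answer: -1/30 + √895 ≈ 29.883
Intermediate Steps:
v = 1/30 ≈ 0.033333
p = √895 (p = √(618 + (-17 + 294)) = √(618 + 277) = √895 ≈ 29.917)
p - v = √895 - 1*1/30 = √895 - 1/30 = -1/30 + √895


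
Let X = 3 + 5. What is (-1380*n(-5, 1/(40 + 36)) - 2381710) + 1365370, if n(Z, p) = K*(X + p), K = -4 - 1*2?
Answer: -18049830/19 ≈ -9.4999e+5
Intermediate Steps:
K = -6 (K = -4 - 2 = -6)
X = 8
n(Z, p) = -48 - 6*p (n(Z, p) = -6*(8 + p) = -48 - 6*p)
(-1380*n(-5, 1/(40 + 36)) - 2381710) + 1365370 = (-1380*(-48 - 6/(40 + 36)) - 2381710) + 1365370 = (-1380*(-48 - 6/76) - 2381710) + 1365370 = (-1380*(-48 - 6*1/76) - 2381710) + 1365370 = (-1380*(-48 - 3/38) - 2381710) + 1365370 = (-1380*(-1827/38) - 2381710) + 1365370 = (1260630/19 - 2381710) + 1365370 = -43991860/19 + 1365370 = -18049830/19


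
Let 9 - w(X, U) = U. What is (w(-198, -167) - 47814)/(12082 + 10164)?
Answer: -23819/11123 ≈ -2.1414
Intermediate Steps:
w(X, U) = 9 - U
(w(-198, -167) - 47814)/(12082 + 10164) = ((9 - 1*(-167)) - 47814)/(12082 + 10164) = ((9 + 167) - 47814)/22246 = (176 - 47814)*(1/22246) = -47638*1/22246 = -23819/11123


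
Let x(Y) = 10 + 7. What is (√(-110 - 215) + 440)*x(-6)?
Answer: 7480 + 85*I*√13 ≈ 7480.0 + 306.47*I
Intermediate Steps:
x(Y) = 17
(√(-110 - 215) + 440)*x(-6) = (√(-110 - 215) + 440)*17 = (√(-325) + 440)*17 = (5*I*√13 + 440)*17 = (440 + 5*I*√13)*17 = 7480 + 85*I*√13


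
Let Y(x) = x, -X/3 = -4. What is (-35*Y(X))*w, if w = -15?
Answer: 6300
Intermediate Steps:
X = 12 (X = -3*(-4) = 12)
(-35*Y(X))*w = -35*12*(-15) = -420*(-15) = 6300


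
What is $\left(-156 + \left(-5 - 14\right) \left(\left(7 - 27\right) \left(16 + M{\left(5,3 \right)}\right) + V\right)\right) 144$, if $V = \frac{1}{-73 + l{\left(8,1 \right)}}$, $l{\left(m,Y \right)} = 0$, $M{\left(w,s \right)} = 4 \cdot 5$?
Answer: $\frac{142167024}{73} \approx 1.9475 \cdot 10^{6}$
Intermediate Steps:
$M{\left(w,s \right)} = 20$
$V = - \frac{1}{73}$ ($V = \frac{1}{-73 + 0} = \frac{1}{-73} = - \frac{1}{73} \approx -0.013699$)
$\left(-156 + \left(-5 - 14\right) \left(\left(7 - 27\right) \left(16 + M{\left(5,3 \right)}\right) + V\right)\right) 144 = \left(-156 + \left(-5 - 14\right) \left(\left(7 - 27\right) \left(16 + 20\right) - \frac{1}{73}\right)\right) 144 = \left(-156 - 19 \left(\left(-20\right) 36 - \frac{1}{73}\right)\right) 144 = \left(-156 - 19 \left(-720 - \frac{1}{73}\right)\right) 144 = \left(-156 - - \frac{998659}{73}\right) 144 = \left(-156 + \frac{998659}{73}\right) 144 = \frac{987271}{73} \cdot 144 = \frac{142167024}{73}$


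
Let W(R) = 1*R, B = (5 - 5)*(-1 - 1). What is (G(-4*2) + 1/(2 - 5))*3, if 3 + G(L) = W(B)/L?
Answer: -10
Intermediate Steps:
B = 0 (B = 0*(-2) = 0)
W(R) = R
G(L) = -3 (G(L) = -3 + 0/L = -3 + 0 = -3)
(G(-4*2) + 1/(2 - 5))*3 = (-3 + 1/(2 - 5))*3 = (-3 + 1/(-3))*3 = (-3 - 1/3)*3 = -10/3*3 = -10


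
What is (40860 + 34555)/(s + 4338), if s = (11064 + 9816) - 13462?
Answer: 75415/11756 ≈ 6.4150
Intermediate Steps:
s = 7418 (s = 20880 - 13462 = 7418)
(40860 + 34555)/(s + 4338) = (40860 + 34555)/(7418 + 4338) = 75415/11756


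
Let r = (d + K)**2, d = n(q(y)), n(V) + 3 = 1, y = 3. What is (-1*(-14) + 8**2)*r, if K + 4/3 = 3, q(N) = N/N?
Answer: 26/3 ≈ 8.6667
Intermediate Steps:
q(N) = 1
n(V) = -2 (n(V) = -3 + 1 = -2)
d = -2
K = 5/3 (K = -4/3 + 3 = 5/3 ≈ 1.6667)
r = 1/9 (r = (-2 + 5/3)**2 = (-1/3)**2 = 1/9 ≈ 0.11111)
(-1*(-14) + 8**2)*r = (-1*(-14) + 8**2)*(1/9) = (14 + 64)*(1/9) = 78*(1/9) = 26/3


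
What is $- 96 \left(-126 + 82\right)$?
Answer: $4224$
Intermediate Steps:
$- 96 \left(-126 + 82\right) = \left(-96\right) \left(-44\right) = 4224$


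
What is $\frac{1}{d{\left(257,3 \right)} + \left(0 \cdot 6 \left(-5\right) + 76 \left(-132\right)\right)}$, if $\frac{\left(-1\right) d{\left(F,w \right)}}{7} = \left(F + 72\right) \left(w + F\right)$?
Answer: $- \frac{1}{608812} \approx -1.6425 \cdot 10^{-6}$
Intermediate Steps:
$d{\left(F,w \right)} = - 7 \left(72 + F\right) \left(F + w\right)$ ($d{\left(F,w \right)} = - 7 \left(F + 72\right) \left(w + F\right) = - 7 \left(72 + F\right) \left(F + w\right)$)
$\frac{1}{d{\left(257,3 \right)} + \left(0 \cdot 6 \left(-5\right) + 76 \left(-132\right)\right)} = \frac{1}{\left(\left(-504\right) 257 - 1512 - 7 \cdot 257^{2} - 1799 \cdot 3\right) + \left(0 \cdot 6 \left(-5\right) + 76 \left(-132\right)\right)} = \frac{1}{\left(-129528 - 1512 - 462343 - 5397\right) + \left(0 \left(-5\right) - 10032\right)} = \frac{1}{\left(-129528 - 1512 - 462343 - 5397\right) + \left(0 - 10032\right)} = \frac{1}{-598780 - 10032} = \frac{1}{-608812} = - \frac{1}{608812}$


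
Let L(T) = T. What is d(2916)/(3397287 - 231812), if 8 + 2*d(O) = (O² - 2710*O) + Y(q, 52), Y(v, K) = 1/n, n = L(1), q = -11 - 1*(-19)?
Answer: 600689/6330950 ≈ 0.094881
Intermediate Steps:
q = 8 (q = -11 + 19 = 8)
n = 1
Y(v, K) = 1 (Y(v, K) = 1/1 = 1)
d(O) = -7/2 + O²/2 - 1355*O (d(O) = -4 + ((O² - 2710*O) + 1)/2 = -4 + (1 + O² - 2710*O)/2 = -4 + (½ + O²/2 - 1355*O) = -7/2 + O²/2 - 1355*O)
d(2916)/(3397287 - 231812) = (-7/2 + (½)*2916² - 1355*2916)/(3397287 - 231812) = (-7/2 + (½)*8503056 - 3951180)/3165475 = (-7/2 + 4251528 - 3951180)*(1/3165475) = (600689/2)*(1/3165475) = 600689/6330950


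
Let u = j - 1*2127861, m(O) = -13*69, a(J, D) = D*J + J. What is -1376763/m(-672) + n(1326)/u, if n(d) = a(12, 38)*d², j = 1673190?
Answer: -4153445249/15105181 ≈ -274.97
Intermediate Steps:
a(J, D) = J + D*J
n(d) = 468*d² (n(d) = (12*(1 + 38))*d² = (12*39)*d² = 468*d²)
m(O) = -897
u = -454671 (u = 1673190 - 1*2127861 = 1673190 - 2127861 = -454671)
-1376763/m(-672) + n(1326)/u = -1376763/(-897) + (468*1326²)/(-454671) = -1376763*(-1/897) + (468*1758276)*(-1/454671) = 458921/299 + 822873168*(-1/454671) = 458921/299 - 91430352/50519 = -4153445249/15105181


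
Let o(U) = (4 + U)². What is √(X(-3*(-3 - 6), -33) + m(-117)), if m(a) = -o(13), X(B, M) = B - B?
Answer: 17*I ≈ 17.0*I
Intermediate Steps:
X(B, M) = 0
m(a) = -289 (m(a) = -(4 + 13)² = -1*17² = -1*289 = -289)
√(X(-3*(-3 - 6), -33) + m(-117)) = √(0 - 289) = √(-289) = 17*I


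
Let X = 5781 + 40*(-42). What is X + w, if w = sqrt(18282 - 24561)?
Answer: 4101 + I*sqrt(6279) ≈ 4101.0 + 79.24*I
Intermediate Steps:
X = 4101 (X = 5781 - 1680 = 4101)
w = I*sqrt(6279) (w = sqrt(-6279) = I*sqrt(6279) ≈ 79.24*I)
X + w = 4101 + I*sqrt(6279)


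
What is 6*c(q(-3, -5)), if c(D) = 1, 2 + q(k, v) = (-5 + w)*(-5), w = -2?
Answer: 6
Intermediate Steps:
q(k, v) = 33 (q(k, v) = -2 + (-5 - 2)*(-5) = -2 - 7*(-5) = -2 + 35 = 33)
6*c(q(-3, -5)) = 6*1 = 6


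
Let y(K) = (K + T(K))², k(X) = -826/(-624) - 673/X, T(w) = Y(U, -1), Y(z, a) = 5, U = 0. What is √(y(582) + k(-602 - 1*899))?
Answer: √18892482004727526/234156 ≈ 587.00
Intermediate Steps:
T(w) = 5
k(X) = 413/312 - 673/X (k(X) = -826*(-1/624) - 673/X = 413/312 - 673/X)
y(K) = (5 + K)² (y(K) = (K + 5)² = (5 + K)²)
√(y(582) + k(-602 - 1*899)) = √((5 + 582)² + (413/312 - 673/(-602 - 1*899))) = √(587² + (413/312 - 673/(-602 - 899))) = √(344569 + (413/312 - 673/(-1501))) = √(344569 + (413/312 - 673*(-1/1501))) = √(344569 + (413/312 + 673/1501)) = √(344569 + 829889/468312) = √(161366627417/468312) = √18892482004727526/234156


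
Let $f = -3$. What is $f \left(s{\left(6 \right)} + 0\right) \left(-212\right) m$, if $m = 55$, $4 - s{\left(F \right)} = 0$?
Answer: $139920$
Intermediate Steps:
$s{\left(F \right)} = 4$ ($s{\left(F \right)} = 4 - 0 = 4 + 0 = 4$)
$f \left(s{\left(6 \right)} + 0\right) \left(-212\right) m = - 3 \left(4 + 0\right) \left(-212\right) 55 = \left(-3\right) 4 \left(-212\right) 55 = \left(-12\right) \left(-212\right) 55 = 2544 \cdot 55 = 139920$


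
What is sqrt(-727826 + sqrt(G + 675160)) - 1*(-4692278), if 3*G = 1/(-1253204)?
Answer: 4692278 + sqrt(-2571897336395019336 + 1879806*sqrt(2385793040698981857))/1879806 ≈ 4.6923e+6 + 852.65*I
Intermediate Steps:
G = -1/3759612 (G = (1/3)/(-1253204) = (1/3)*(-1/1253204) = -1/3759612 ≈ -2.6598e-7)
sqrt(-727826 + sqrt(G + 675160)) - 1*(-4692278) = sqrt(-727826 + sqrt(-1/3759612 + 675160)) - 1*(-4692278) = sqrt(-727826 + sqrt(2538339637919/3759612)) + 4692278 = sqrt(-727826 + sqrt(2385793040698981857)/1879806) + 4692278 = 4692278 + sqrt(-727826 + sqrt(2385793040698981857)/1879806)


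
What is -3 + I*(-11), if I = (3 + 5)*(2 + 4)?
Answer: -531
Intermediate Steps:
I = 48 (I = 8*6 = 48)
-3 + I*(-11) = -3 + 48*(-11) = -3 - 528 = -531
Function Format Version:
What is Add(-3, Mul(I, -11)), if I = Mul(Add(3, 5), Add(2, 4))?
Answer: -531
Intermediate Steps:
I = 48 (I = Mul(8, 6) = 48)
Add(-3, Mul(I, -11)) = Add(-3, Mul(48, -11)) = Add(-3, -528) = -531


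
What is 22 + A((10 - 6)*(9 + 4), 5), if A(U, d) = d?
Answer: 27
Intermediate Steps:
22 + A((10 - 6)*(9 + 4), 5) = 22 + 5 = 27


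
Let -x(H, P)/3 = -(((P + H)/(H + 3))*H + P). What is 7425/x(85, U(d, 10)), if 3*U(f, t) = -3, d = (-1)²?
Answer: 54450/1763 ≈ 30.885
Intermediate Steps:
d = 1
U(f, t) = -1 (U(f, t) = (⅓)*(-3) = -1)
x(H, P) = 3*P + 3*H*(H + P)/(3 + H) (x(H, P) = -(-3)*(((P + H)/(H + 3))*H + P) = -(-3)*(((H + P)/(3 + H))*H + P) = -(-3)*(H*(H + P)/(3 + H) + P) = -(-3)*(P + H*(H + P)/(3 + H)) = -3*(-P - H*(H + P)/(3 + H)) = 3*P + 3*H*(H + P)/(3 + H))
7425/x(85, U(d, 10)) = 7425/((3*(85² + 3*(-1) + 2*85*(-1))/(3 + 85))) = 7425/((3*(7225 - 3 - 170)/88)) = 7425/((3*(1/88)*7052)) = 7425/(5289/22) = 7425*(22/5289) = 54450/1763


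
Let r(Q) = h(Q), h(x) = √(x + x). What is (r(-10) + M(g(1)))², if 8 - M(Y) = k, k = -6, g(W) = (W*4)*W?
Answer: 176 + 56*I*√5 ≈ 176.0 + 125.22*I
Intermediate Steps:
g(W) = 4*W² (g(W) = (4*W)*W = 4*W²)
h(x) = √2*√x (h(x) = √(2*x) = √2*√x)
r(Q) = √2*√Q
M(Y) = 14 (M(Y) = 8 - 1*(-6) = 8 + 6 = 14)
(r(-10) + M(g(1)))² = (√2*√(-10) + 14)² = (√2*(I*√10) + 14)² = (2*I*√5 + 14)² = (14 + 2*I*√5)²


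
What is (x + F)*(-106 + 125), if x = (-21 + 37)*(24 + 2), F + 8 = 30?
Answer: 8322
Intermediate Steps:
F = 22 (F = -8 + 30 = 22)
x = 416 (x = 16*26 = 416)
(x + F)*(-106 + 125) = (416 + 22)*(-106 + 125) = 438*19 = 8322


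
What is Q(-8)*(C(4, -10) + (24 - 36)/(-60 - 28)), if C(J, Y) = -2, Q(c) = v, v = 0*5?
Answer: 0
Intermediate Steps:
v = 0
Q(c) = 0
Q(-8)*(C(4, -10) + (24 - 36)/(-60 - 28)) = 0*(-2 + (24 - 36)/(-60 - 28)) = 0*(-2 - 12/(-88)) = 0*(-2 - 12*(-1/88)) = 0*(-2 + 3/22) = 0*(-41/22) = 0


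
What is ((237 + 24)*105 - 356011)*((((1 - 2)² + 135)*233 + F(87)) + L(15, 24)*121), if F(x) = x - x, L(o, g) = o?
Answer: -11009286818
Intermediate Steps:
F(x) = 0
((237 + 24)*105 - 356011)*((((1 - 2)² + 135)*233 + F(87)) + L(15, 24)*121) = ((237 + 24)*105 - 356011)*((((1 - 2)² + 135)*233 + 0) + 15*121) = (261*105 - 356011)*((((-1)² + 135)*233 + 0) + 1815) = (27405 - 356011)*(((1 + 135)*233 + 0) + 1815) = -328606*((136*233 + 0) + 1815) = -328606*((31688 + 0) + 1815) = -328606*(31688 + 1815) = -328606*33503 = -11009286818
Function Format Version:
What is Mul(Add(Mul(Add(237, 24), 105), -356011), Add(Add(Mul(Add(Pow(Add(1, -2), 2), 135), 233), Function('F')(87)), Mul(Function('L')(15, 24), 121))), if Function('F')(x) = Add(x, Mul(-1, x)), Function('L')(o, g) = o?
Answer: -11009286818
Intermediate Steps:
Function('F')(x) = 0
Mul(Add(Mul(Add(237, 24), 105), -356011), Add(Add(Mul(Add(Pow(Add(1, -2), 2), 135), 233), Function('F')(87)), Mul(Function('L')(15, 24), 121))) = Mul(Add(Mul(Add(237, 24), 105), -356011), Add(Add(Mul(Add(Pow(Add(1, -2), 2), 135), 233), 0), Mul(15, 121))) = Mul(Add(Mul(261, 105), -356011), Add(Add(Mul(Add(Pow(-1, 2), 135), 233), 0), 1815)) = Mul(Add(27405, -356011), Add(Add(Mul(Add(1, 135), 233), 0), 1815)) = Mul(-328606, Add(Add(Mul(136, 233), 0), 1815)) = Mul(-328606, Add(Add(31688, 0), 1815)) = Mul(-328606, Add(31688, 1815)) = Mul(-328606, 33503) = -11009286818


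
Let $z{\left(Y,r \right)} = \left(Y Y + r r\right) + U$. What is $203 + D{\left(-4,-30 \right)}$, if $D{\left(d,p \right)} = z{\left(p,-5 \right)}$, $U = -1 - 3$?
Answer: $1124$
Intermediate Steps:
$U = -4$ ($U = -1 - 3 = -4$)
$z{\left(Y,r \right)} = -4 + Y^{2} + r^{2}$ ($z{\left(Y,r \right)} = \left(Y Y + r r\right) - 4 = \left(Y^{2} + r^{2}\right) - 4 = -4 + Y^{2} + r^{2}$)
$D{\left(d,p \right)} = 21 + p^{2}$ ($D{\left(d,p \right)} = -4 + p^{2} + \left(-5\right)^{2} = -4 + p^{2} + 25 = 21 + p^{2}$)
$203 + D{\left(-4,-30 \right)} = 203 + \left(21 + \left(-30\right)^{2}\right) = 203 + \left(21 + 900\right) = 203 + 921 = 1124$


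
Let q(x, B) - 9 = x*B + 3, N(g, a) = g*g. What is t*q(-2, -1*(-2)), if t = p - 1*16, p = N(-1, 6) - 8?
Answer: -184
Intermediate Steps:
N(g, a) = g**2
p = -7 (p = (-1)**2 - 8 = 1 - 8 = -7)
q(x, B) = 12 + B*x (q(x, B) = 9 + (x*B + 3) = 9 + (B*x + 3) = 9 + (3 + B*x) = 12 + B*x)
t = -23 (t = -7 - 1*16 = -7 - 16 = -23)
t*q(-2, -1*(-2)) = -23*(12 - 1*(-2)*(-2)) = -23*(12 + 2*(-2)) = -23*(12 - 4) = -23*8 = -184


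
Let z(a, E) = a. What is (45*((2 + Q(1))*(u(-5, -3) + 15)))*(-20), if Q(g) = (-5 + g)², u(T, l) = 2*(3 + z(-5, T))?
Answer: -178200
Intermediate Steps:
u(T, l) = -4 (u(T, l) = 2*(3 - 5) = 2*(-2) = -4)
(45*((2 + Q(1))*(u(-5, -3) + 15)))*(-20) = (45*((2 + (-5 + 1)²)*(-4 + 15)))*(-20) = (45*((2 + (-4)²)*11))*(-20) = (45*((2 + 16)*11))*(-20) = (45*(18*11))*(-20) = (45*198)*(-20) = 8910*(-20) = -178200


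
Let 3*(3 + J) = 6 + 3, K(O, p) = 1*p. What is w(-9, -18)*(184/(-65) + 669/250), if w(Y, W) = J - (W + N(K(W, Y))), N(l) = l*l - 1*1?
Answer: 15593/1625 ≈ 9.5957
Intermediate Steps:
K(O, p) = p
N(l) = -1 + l**2 (N(l) = l**2 - 1 = -1 + l**2)
J = 0 (J = -3 + (6 + 3)/3 = -3 + (1/3)*9 = -3 + 3 = 0)
w(Y, W) = 1 - W - Y**2 (w(Y, W) = 0 - (W + (-1 + Y**2)) = 0 - (-1 + W + Y**2) = 0 + (1 - W - Y**2) = 1 - W - Y**2)
w(-9, -18)*(184/(-65) + 669/250) = (1 - 1*(-18) - 1*(-9)**2)*(184/(-65) + 669/250) = (1 + 18 - 1*81)*(184*(-1/65) + 669*(1/250)) = (1 + 18 - 81)*(-184/65 + 669/250) = -62*(-503/3250) = 15593/1625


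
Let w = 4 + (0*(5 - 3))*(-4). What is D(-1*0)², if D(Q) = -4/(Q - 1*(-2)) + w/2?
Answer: 0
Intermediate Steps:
w = 4 (w = 4 + (0*2)*(-4) = 4 + 0*(-4) = 4 + 0 = 4)
D(Q) = 2 - 4/(2 + Q) (D(Q) = -4/(Q - 1*(-2)) + 4/2 = -4/(Q + 2) + 4*(½) = -4/(2 + Q) + 2 = 2 - 4/(2 + Q))
D(-1*0)² = (2*(-1*0)/(2 - 1*0))² = (2*0/(2 + 0))² = (2*0/2)² = (2*0*(½))² = 0² = 0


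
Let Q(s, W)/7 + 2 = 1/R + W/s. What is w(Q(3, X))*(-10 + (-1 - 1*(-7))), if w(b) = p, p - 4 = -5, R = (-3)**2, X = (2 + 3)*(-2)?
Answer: 4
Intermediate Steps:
X = -10 (X = 5*(-2) = -10)
R = 9
Q(s, W) = -119/9 + 7*W/s (Q(s, W) = -14 + 7*(1/9 + W/s) = -14 + (7/9 + 7*W/s) = -119/9 + 7*W/s)
p = -1 (p = 4 - 5 = -1)
w(b) = -1
w(Q(3, X))*(-10 + (-1 - 1*(-7))) = -(-10 + (-1 - 1*(-7))) = -(-10 + (-1 + 7)) = -(-10 + 6) = -1*(-4) = 4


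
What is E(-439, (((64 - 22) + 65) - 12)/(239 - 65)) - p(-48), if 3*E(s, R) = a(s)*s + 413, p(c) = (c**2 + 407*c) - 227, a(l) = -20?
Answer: 61570/3 ≈ 20523.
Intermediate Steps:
p(c) = -227 + c**2 + 407*c
E(s, R) = 413/3 - 20*s/3 (E(s, R) = (-20*s + 413)/3 = (413 - 20*s)/3 = 413/3 - 20*s/3)
E(-439, (((64 - 22) + 65) - 12)/(239 - 65)) - p(-48) = (413/3 - 20/3*(-439)) - (-227 + (-48)**2 + 407*(-48)) = (413/3 + 8780/3) - (-227 + 2304 - 19536) = 9193/3 - 1*(-17459) = 9193/3 + 17459 = 61570/3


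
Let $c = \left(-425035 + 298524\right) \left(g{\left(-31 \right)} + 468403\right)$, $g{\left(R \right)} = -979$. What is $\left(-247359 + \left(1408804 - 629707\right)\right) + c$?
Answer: $-59133745926$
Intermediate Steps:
$c = -59134277664$ ($c = \left(-425035 + 298524\right) \left(-979 + 468403\right) = \left(-126511\right) 467424 = -59134277664$)
$\left(-247359 + \left(1408804 - 629707\right)\right) + c = \left(-247359 + \left(1408804 - 629707\right)\right) - 59134277664 = \left(-247359 + 779097\right) - 59134277664 = 531738 - 59134277664 = -59133745926$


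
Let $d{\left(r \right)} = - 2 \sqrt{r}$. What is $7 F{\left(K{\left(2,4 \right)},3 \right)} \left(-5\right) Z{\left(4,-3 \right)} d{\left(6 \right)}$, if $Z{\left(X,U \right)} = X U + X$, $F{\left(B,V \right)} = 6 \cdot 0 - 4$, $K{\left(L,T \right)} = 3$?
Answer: $2240 \sqrt{6} \approx 5486.9$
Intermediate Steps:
$F{\left(B,V \right)} = -4$ ($F{\left(B,V \right)} = 0 - 4 = -4$)
$Z{\left(X,U \right)} = X + U X$ ($Z{\left(X,U \right)} = U X + X = X + U X$)
$7 F{\left(K{\left(2,4 \right)},3 \right)} \left(-5\right) Z{\left(4,-3 \right)} d{\left(6 \right)} = 7 \left(-4\right) \left(-5\right) 4 \left(1 - 3\right) \left(- 2 \sqrt{6}\right) = 7 \cdot 20 \cdot 4 \left(-2\right) \left(- 2 \sqrt{6}\right) = 7 \cdot 20 \left(-8\right) \left(- 2 \sqrt{6}\right) = 7 \left(-160\right) \left(- 2 \sqrt{6}\right) = - 1120 \left(- 2 \sqrt{6}\right) = 2240 \sqrt{6}$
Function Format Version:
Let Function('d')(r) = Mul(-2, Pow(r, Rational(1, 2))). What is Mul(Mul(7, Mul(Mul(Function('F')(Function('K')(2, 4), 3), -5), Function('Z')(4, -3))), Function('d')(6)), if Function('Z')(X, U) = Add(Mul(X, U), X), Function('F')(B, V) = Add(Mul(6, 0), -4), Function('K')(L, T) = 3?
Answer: Mul(2240, Pow(6, Rational(1, 2))) ≈ 5486.9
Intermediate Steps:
Function('F')(B, V) = -4 (Function('F')(B, V) = Add(0, -4) = -4)
Function('Z')(X, U) = Add(X, Mul(U, X)) (Function('Z')(X, U) = Add(Mul(U, X), X) = Add(X, Mul(U, X)))
Mul(Mul(7, Mul(Mul(Function('F')(Function('K')(2, 4), 3), -5), Function('Z')(4, -3))), Function('d')(6)) = Mul(Mul(7, Mul(Mul(-4, -5), Mul(4, Add(1, -3)))), Mul(-2, Pow(6, Rational(1, 2)))) = Mul(Mul(7, Mul(20, Mul(4, -2))), Mul(-2, Pow(6, Rational(1, 2)))) = Mul(Mul(7, Mul(20, -8)), Mul(-2, Pow(6, Rational(1, 2)))) = Mul(Mul(7, -160), Mul(-2, Pow(6, Rational(1, 2)))) = Mul(-1120, Mul(-2, Pow(6, Rational(1, 2)))) = Mul(2240, Pow(6, Rational(1, 2)))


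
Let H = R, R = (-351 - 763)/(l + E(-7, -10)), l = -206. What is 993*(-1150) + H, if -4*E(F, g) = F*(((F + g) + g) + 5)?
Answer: -558411322/489 ≈ -1.1419e+6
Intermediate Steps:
E(F, g) = -F*(5 + F + 2*g)/4 (E(F, g) = -F*(((F + g) + g) + 5)/4 = -F*((F + 2*g) + 5)/4 = -F*(5 + F + 2*g)/4)
R = 2228/489 (R = (-351 - 763)/(-206 - 1/4*(-7)*(5 - 7 + 2*(-10))) = -1114/(-206 - 1/4*(-7)*(5 - 7 - 20)) = -1114/(-206 - 1/4*(-7)*(-22)) = -1114/(-206 - 77/2) = -1114/(-489/2) = -1114*(-2/489) = 2228/489 ≈ 4.5562)
H = 2228/489 ≈ 4.5562
993*(-1150) + H = 993*(-1150) + 2228/489 = -1141950 + 2228/489 = -558411322/489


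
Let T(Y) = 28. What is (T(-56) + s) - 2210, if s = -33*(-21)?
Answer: -1489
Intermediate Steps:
s = 693
(T(-56) + s) - 2210 = (28 + 693) - 2210 = 721 - 2210 = -1489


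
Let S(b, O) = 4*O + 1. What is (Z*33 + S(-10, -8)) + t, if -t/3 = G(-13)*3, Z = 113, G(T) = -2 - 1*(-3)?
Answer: 3689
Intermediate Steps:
S(b, O) = 1 + 4*O
G(T) = 1 (G(T) = -2 + 3 = 1)
t = -9 (t = -3*3 = -9)
(Z*33 + S(-10, -8)) + t = (113*33 + (1 + 4*(-8))) - 9 = (3729 + (1 - 32)) - 9 = (3729 - 31) - 9 = 3698 - 9 = 3689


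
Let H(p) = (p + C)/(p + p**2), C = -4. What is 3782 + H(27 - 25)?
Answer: 11345/3 ≈ 3781.7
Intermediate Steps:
H(p) = (-4 + p)/(p + p**2) (H(p) = (p - 4)/(p + p**2) = (-4 + p)/(p + p**2))
3782 + H(27 - 25) = 3782 + (-4 + (27 - 25))/((27 - 25)*(1 + (27 - 25))) = 3782 + (-4 + 2)/(2*(1 + 2)) = 3782 + (1/2)*(-2)/3 = 3782 + (1/2)*(1/3)*(-2) = 3782 - 1/3 = 11345/3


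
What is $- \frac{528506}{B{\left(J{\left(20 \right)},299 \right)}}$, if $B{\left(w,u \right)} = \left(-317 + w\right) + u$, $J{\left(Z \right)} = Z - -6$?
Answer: $- \frac{264253}{4} \approx -66063.0$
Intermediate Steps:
$J{\left(Z \right)} = 6 + Z$ ($J{\left(Z \right)} = Z + 6 = 6 + Z$)
$B{\left(w,u \right)} = -317 + u + w$
$- \frac{528506}{B{\left(J{\left(20 \right)},299 \right)}} = - \frac{528506}{-317 + 299 + \left(6 + 20\right)} = - \frac{528506}{-317 + 299 + 26} = - \frac{528506}{8} = \left(-528506\right) \frac{1}{8} = - \frac{264253}{4}$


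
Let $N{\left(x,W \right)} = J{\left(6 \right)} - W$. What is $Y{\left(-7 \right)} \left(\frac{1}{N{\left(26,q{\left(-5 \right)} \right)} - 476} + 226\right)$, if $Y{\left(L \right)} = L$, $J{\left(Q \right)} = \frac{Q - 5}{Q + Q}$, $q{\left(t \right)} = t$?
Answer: $- \frac{8939798}{5651} \approx -1582.0$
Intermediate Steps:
$J{\left(Q \right)} = \frac{-5 + Q}{2 Q}$
$N{\left(x,W \right)} = \frac{1}{12} - W$ ($N{\left(x,W \right)} = \frac{-5 + 6}{2 \cdot 6} - W = \frac{1}{2} \cdot \frac{1}{6} \cdot 1 - W = \frac{1}{12} - W$)
$Y{\left(-7 \right)} \left(\frac{1}{N{\left(26,q{\left(-5 \right)} \right)} - 476} + 226\right) = - 7 \left(\frac{1}{\left(\frac{1}{12} - -5\right) - 476} + 226\right) = - 7 \left(\frac{1}{\left(\frac{1}{12} + 5\right) - 476} + 226\right) = - 7 \left(\frac{1}{\frac{61}{12} - 476} + 226\right) = - 7 \left(\frac{1}{- \frac{5651}{12}} + 226\right) = - 7 \left(- \frac{12}{5651} + 226\right) = \left(-7\right) \frac{1277114}{5651} = - \frac{8939798}{5651}$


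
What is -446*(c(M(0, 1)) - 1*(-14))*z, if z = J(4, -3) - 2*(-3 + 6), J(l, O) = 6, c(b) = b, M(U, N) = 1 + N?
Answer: 0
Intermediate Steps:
z = 0 (z = 6 - 2*(-3 + 6) = 6 - 2*3 = 6 - 6 = 0)
-446*(c(M(0, 1)) - 1*(-14))*z = -446*((1 + 1) - 1*(-14))*0 = -446*(2 + 14)*0 = -7136*0 = -446*0 = 0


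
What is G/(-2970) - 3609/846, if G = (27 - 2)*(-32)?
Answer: -111577/27918 ≈ -3.9966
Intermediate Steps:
G = -800 (G = 25*(-32) = -800)
G/(-2970) - 3609/846 = -800/(-2970) - 3609/846 = -800*(-1/2970) - 3609*1/846 = 80/297 - 401/94 = -111577/27918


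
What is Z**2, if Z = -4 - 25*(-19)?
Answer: 221841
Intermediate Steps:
Z = 471 (Z = -4 + 475 = 471)
Z**2 = 471**2 = 221841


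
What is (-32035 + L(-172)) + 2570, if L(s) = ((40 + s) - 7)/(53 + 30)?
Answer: -2445734/83 ≈ -29467.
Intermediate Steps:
L(s) = 33/83 + s/83 (L(s) = (33 + s)/83 = (33 + s)*(1/83) = 33/83 + s/83)
(-32035 + L(-172)) + 2570 = (-32035 + (33/83 + (1/83)*(-172))) + 2570 = (-32035 + (33/83 - 172/83)) + 2570 = (-32035 - 139/83) + 2570 = -2659044/83 + 2570 = -2445734/83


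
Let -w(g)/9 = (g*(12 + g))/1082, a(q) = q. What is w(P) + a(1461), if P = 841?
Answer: -4875555/1082 ≈ -4506.1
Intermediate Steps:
w(g) = -9*g*(12 + g)/1082
w(P) + a(1461) = -9/1082*841*(12 + 841) + 1461 = -9/1082*841*853 + 1461 = -6456357/1082 + 1461 = -4875555/1082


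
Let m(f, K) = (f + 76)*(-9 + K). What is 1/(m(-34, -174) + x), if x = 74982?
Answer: 1/67296 ≈ 1.4860e-5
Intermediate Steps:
m(f, K) = (-9 + K)*(76 + f) (m(f, K) = (76 + f)*(-9 + K) = (-9 + K)*(76 + f))
1/(m(-34, -174) + x) = 1/((-684 - 9*(-34) + 76*(-174) - 174*(-34)) + 74982) = 1/((-684 + 306 - 13224 + 5916) + 74982) = 1/(-7686 + 74982) = 1/67296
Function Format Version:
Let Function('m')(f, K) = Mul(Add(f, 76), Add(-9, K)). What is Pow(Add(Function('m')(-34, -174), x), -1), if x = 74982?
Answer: Rational(1, 67296) ≈ 1.4860e-5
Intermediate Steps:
Function('m')(f, K) = Mul(Add(-9, K), Add(76, f)) (Function('m')(f, K) = Mul(Add(76, f), Add(-9, K)) = Mul(Add(-9, K), Add(76, f)))
Pow(Add(Function('m')(-34, -174), x), -1) = Pow(Add(Add(-684, Mul(-9, -34), Mul(76, -174), Mul(-174, -34)), 74982), -1) = Pow(Add(Add(-684, 306, -13224, 5916), 74982), -1) = Pow(Add(-7686, 74982), -1) = Pow(67296, -1) = Rational(1, 67296)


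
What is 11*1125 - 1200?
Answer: 11175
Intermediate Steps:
11*1125 - 1200 = 12375 - 1200 = 11175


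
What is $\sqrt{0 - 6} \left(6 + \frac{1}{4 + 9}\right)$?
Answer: $\frac{79 i \sqrt{6}}{13} \approx 14.885 i$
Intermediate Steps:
$\sqrt{0 - 6} \left(6 + \frac{1}{4 + 9}\right) = \sqrt{-6} \left(6 + \frac{1}{13}\right) = i \sqrt{6} \left(6 + \frac{1}{13}\right) = i \sqrt{6} \cdot \frac{79}{13} = \frac{79 i \sqrt{6}}{13}$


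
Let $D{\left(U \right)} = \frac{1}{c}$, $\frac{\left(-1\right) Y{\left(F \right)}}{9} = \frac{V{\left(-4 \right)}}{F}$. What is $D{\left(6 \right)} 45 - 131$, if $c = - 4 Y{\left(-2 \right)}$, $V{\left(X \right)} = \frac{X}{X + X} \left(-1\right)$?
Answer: $-126$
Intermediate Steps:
$V{\left(X \right)} = - \frac{1}{2}$ ($V{\left(X \right)} = \frac{X}{2 X} \left(-1\right) = \frac{1}{2 X} X \left(-1\right) = \frac{1}{2} \left(-1\right) = - \frac{1}{2}$)
$Y{\left(F \right)} = \frac{9}{2 F}$ ($Y{\left(F \right)} = - 9 \left(- \frac{1}{2 F}\right) = \frac{9}{2 F}$)
$c = 9$ ($c = - 4 \frac{9}{2 \left(-2\right)} = - 4 \cdot \frac{9}{2} \left(- \frac{1}{2}\right) = \left(-4\right) \left(- \frac{9}{4}\right) = 9$)
$D{\left(U \right)} = \frac{1}{9}$
$D{\left(6 \right)} 45 - 131 = \frac{1}{9} \cdot 45 - 131 = 5 - 131 = -126$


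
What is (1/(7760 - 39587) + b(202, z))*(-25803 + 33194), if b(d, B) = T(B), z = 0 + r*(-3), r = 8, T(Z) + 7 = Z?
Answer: -7292241458/31827 ≈ -2.2912e+5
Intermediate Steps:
T(Z) = -7 + Z
z = -24 (z = 0 + 8*(-3) = 0 - 24 = -24)
b(d, B) = -7 + B
(1/(7760 - 39587) + b(202, z))*(-25803 + 33194) = (1/(7760 - 39587) + (-7 - 24))*(-25803 + 33194) = (1/(-31827) - 31)*7391 = (-1/31827 - 31)*7391 = -986638/31827*7391 = -7292241458/31827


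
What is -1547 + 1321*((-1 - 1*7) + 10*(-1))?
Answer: -25325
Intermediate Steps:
-1547 + 1321*((-1 - 1*7) + 10*(-1)) = -1547 + 1321*((-1 - 7) - 10) = -1547 + 1321*(-8 - 10) = -1547 + 1321*(-18) = -1547 - 23778 = -25325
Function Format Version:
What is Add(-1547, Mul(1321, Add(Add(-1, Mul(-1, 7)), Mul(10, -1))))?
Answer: -25325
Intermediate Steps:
Add(-1547, Mul(1321, Add(Add(-1, Mul(-1, 7)), Mul(10, -1)))) = Add(-1547, Mul(1321, Add(Add(-1, -7), -10))) = Add(-1547, Mul(1321, Add(-8, -10))) = Add(-1547, Mul(1321, -18)) = Add(-1547, -23778) = -25325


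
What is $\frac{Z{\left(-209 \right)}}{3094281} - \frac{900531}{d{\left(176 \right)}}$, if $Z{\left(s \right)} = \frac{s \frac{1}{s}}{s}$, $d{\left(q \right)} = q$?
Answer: $- \frac{52943423301025}{10347275664} \approx -5116.7$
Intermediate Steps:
$Z{\left(s \right)} = \frac{1}{s}$ ($Z{\left(s \right)} = 1 \frac{1}{s} = \frac{1}{s}$)
$\frac{Z{\left(-209 \right)}}{3094281} - \frac{900531}{d{\left(176 \right)}} = \frac{1}{\left(-209\right) 3094281} - \frac{900531}{176} = \left(- \frac{1}{209}\right) \frac{1}{3094281} - \frac{900531}{176} = - \frac{1}{646704729} - \frac{900531}{176} = - \frac{52943423301025}{10347275664}$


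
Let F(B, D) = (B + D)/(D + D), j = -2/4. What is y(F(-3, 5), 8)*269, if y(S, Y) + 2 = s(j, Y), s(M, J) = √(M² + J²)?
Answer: -538 + 269*√257/2 ≈ 1618.2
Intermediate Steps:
j = -½ (j = -2*¼ = -½ ≈ -0.50000)
F(B, D) = (B + D)/(2*D) (F(B, D) = (B + D)/((2*D)) = (B + D)*(1/(2*D)) = (B + D)/(2*D))
s(M, J) = √(J² + M²)
y(S, Y) = -2 + √(¼ + Y²) (y(S, Y) = -2 + √(Y² + (-½)²) = -2 + √(Y² + ¼) = -2 + √(¼ + Y²))
y(F(-3, 5), 8)*269 = (-2 + √(1 + 4*8²)/2)*269 = (-2 + √(1 + 4*64)/2)*269 = (-2 + √(1 + 256)/2)*269 = (-2 + √257/2)*269 = -538 + 269*√257/2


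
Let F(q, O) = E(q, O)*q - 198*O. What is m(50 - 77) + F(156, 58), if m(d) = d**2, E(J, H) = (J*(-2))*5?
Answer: -254115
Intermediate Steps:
E(J, H) = -10*J (E(J, H) = -2*J*5 = -10*J)
F(q, O) = -198*O - 10*q**2 (F(q, O) = (-10*q)*q - 198*O = -10*q**2 - 198*O = -198*O - 10*q**2)
m(50 - 77) + F(156, 58) = (50 - 77)**2 + (-198*58 - 10*156**2) = (-27)**2 + (-11484 - 10*24336) = 729 + (-11484 - 243360) = 729 - 254844 = -254115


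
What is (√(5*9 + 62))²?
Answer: 107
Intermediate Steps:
(√(5*9 + 62))² = (√(45 + 62))² = (√107)² = 107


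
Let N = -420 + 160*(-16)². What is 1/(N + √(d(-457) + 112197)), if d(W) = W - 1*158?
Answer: 20270/821690009 - 3*√12398/1643380018 ≈ 2.4465e-5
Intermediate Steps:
d(W) = -158 + W (d(W) = W - 158 = -158 + W)
N = 40540 (N = -420 + 160*256 = -420 + 40960 = 40540)
1/(N + √(d(-457) + 112197)) = 1/(40540 + √((-158 - 457) + 112197)) = 1/(40540 + √(-615 + 112197)) = 1/(40540 + √111582) = 1/(40540 + 3*√12398)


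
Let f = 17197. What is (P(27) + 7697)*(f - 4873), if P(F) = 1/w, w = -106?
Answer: 5027458722/53 ≈ 9.4858e+7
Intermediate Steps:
P(F) = -1/106 (P(F) = 1/(-106) = -1/106)
(P(27) + 7697)*(f - 4873) = (-1/106 + 7697)*(17197 - 4873) = (815881/106)*12324 = 5027458722/53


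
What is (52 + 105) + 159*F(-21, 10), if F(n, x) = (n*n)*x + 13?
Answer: 703414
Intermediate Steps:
F(n, x) = 13 + x*n² (F(n, x) = n²*x + 13 = x*n² + 13 = 13 + x*n²)
(52 + 105) + 159*F(-21, 10) = (52 + 105) + 159*(13 + 10*(-21)²) = 157 + 159*(13 + 10*441) = 157 + 159*(13 + 4410) = 157 + 159*4423 = 157 + 703257 = 703414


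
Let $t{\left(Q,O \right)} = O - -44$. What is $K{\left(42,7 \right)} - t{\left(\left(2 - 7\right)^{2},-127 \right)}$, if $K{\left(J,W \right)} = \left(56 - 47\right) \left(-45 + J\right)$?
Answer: $56$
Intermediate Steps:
$t{\left(Q,O \right)} = 44 + O$ ($t{\left(Q,O \right)} = O + 44 = 44 + O$)
$K{\left(J,W \right)} = -405 + 9 J$ ($K{\left(J,W \right)} = 9 \left(-45 + J\right) = -405 + 9 J$)
$K{\left(42,7 \right)} - t{\left(\left(2 - 7\right)^{2},-127 \right)} = \left(-405 + 9 \cdot 42\right) - \left(44 - 127\right) = \left(-405 + 378\right) - -83 = -27 + 83 = 56$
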